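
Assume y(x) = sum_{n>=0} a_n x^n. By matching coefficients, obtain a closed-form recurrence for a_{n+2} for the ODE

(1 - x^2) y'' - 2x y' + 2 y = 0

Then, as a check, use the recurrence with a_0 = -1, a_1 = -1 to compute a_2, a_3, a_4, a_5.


Substitute y = sum_n a_n x^n.
(1 - 1 x^2) y'' contributes (n+2)(n+1) a_{n+2} - n(n-1) a_n at x^n.
-2 x y'(x) contributes -2 n a_n at x^n.
2 y(x) contributes 2 a_n at x^n.
Matching x^n: (n+2)(n+1) a_{n+2} + (-n(n-1) - 2 n + 2) a_n = 0.
Thus a_{n+2} = (n(n-1) + 2 n - 2) / ((n+1)(n+2)) * a_n.

Check with a_0 = -1, a_1 = -1 (apply the recurrence for n = 0, 1, 2, 3): a_0 = -1, a_1 = -1, a_2 = 1, a_3 = 0, a_4 = 1/3, a_5 = 0.

a_(n+2) = (n(n-1) + 2 n - 2) / ((n+1)(n+2)) * a_n; check: a_0 = -1, a_1 = -1, a_2 = 1, a_3 = 0, a_4 = 1/3, a_5 = 0


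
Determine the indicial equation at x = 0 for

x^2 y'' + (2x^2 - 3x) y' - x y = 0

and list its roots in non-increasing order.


Divide by x^2 to reach normal form y'' + P_1(x) y' + P_2(x) y = 0 with P_1(x) = 2 - 3/x and P_2(x) = -1/x.
x = 0 is a singular point because the y'-coefficient 2 - 3/x has a pole at x = 0 and the y-coefficient -1/x has a pole at x = 0.
It is a regular singular point because x P_1(x) = p(x) = 2x - 3 and x^2 P_2(x) = q(x) = -x are polynomials, hence analytic at x = 0.
p(0) = -3,  q(0) = 0.
Indicial equation: r(r-1) + p(0) r + q(0) = 0, i.e. r^2 + (p(0) - 1) r + q(0) = 0, i.e. r^2 - 4 r = 0.
Discriminant: (-4)^2 - 4(0) = 16, so r = (4 ± 4)/2.
Solving: r_1 = 4, r_2 = 0.

indicial: r^2 - 4 r = 0; roots r_1 = 4, r_2 = 0


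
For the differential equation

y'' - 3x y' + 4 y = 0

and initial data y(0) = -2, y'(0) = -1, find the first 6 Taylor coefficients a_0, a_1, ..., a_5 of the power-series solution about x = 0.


Ansatz: y(x) = sum_{n>=0} a_n x^n, so y'(x) = sum_{n>=1} n a_n x^(n-1) and y''(x) = sum_{n>=2} n(n-1) a_n x^(n-2).
Substitute into P(x) y'' + Q(x) y' + R(x) y = 0 with P(x) = 1, Q(x) = -3x, R(x) = 4, and match powers of x.
Initial conditions: a_0 = -2, a_1 = -1.
Setting the coefficient of each power of x to zero and solving order by order (substituting the coefficients already found):
  x^0: 2 a_2 + 4 a_0 = 0  ->  2 a_2 = -4 a_0 = 8  ->  a_2 = 4
  x^1: 6 a_3 + a_1 = 0  ->  6 a_3 = -a_1 = 1  ->  a_3 = 1/6
  x^2: 12 a_4 - 2 a_2 = 0  ->  12 a_4 = 2 a_2 = 8  ->  a_4 = 2/3
  x^3: 20 a_5 - 5 a_3 = 0  ->  20 a_5 = 5 a_3 = 5/6  ->  a_5 = 1/24
Truncated series: y(x) = -2 - x + 4 x^2 + (1/6) x^3 + (2/3) x^4 + (1/24) x^5 + O(x^6).

a_0 = -2; a_1 = -1; a_2 = 4; a_3 = 1/6; a_4 = 2/3; a_5 = 1/24


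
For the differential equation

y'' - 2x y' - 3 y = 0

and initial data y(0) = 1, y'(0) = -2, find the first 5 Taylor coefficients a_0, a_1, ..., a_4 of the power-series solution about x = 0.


Ansatz: y(x) = sum_{n>=0} a_n x^n, so y'(x) = sum_{n>=1} n a_n x^(n-1) and y''(x) = sum_{n>=2} n(n-1) a_n x^(n-2).
Substitute into P(x) y'' + Q(x) y' + R(x) y = 0 with P(x) = 1, Q(x) = -2x, R(x) = -3, and match powers of x.
Initial conditions: a_0 = 1, a_1 = -2.
Setting the coefficient of each power of x to zero and solving order by order (substituting the coefficients already found):
  x^0: 2 a_2 - 3 a_0 = 0  ->  2 a_2 = 3 a_0 = 3  ->  a_2 = 3/2
  x^1: 6 a_3 - 5 a_1 = 0  ->  6 a_3 = 5 a_1 = -10  ->  a_3 = -5/3
  x^2: 12 a_4 - 7 a_2 = 0  ->  12 a_4 = 7 a_2 = 21/2  ->  a_4 = 7/8
Truncated series: y(x) = 1 - 2 x + (3/2) x^2 - (5/3) x^3 + (7/8) x^4 + O(x^5).

a_0 = 1; a_1 = -2; a_2 = 3/2; a_3 = -5/3; a_4 = 7/8


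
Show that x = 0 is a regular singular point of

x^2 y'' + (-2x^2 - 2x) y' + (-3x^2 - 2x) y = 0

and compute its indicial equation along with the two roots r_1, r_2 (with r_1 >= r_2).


Divide by x^2 to reach normal form y'' + P_1(x) y' + P_2(x) y = 0 with P_1(x) = -2 - 2/x and P_2(x) = -3 - 2/x.
x = 0 is a singular point because the y'-coefficient -2 - 2/x has a pole at x = 0 and the y-coefficient -3 - 2/x has a pole at x = 0.
It is a regular singular point because x P_1(x) = p(x) = -2x - 2 and x^2 P_2(x) = q(x) = -3x^2 - 2x are polynomials, hence analytic at x = 0.
p(0) = -2,  q(0) = 0.
Indicial equation: r(r-1) + p(0) r + q(0) = 0, i.e. r^2 + (p(0) - 1) r + q(0) = 0, i.e. r^2 - 3 r = 0.
Discriminant: (-3)^2 - 4(0) = 9, so r = (3 ± 3)/2.
Solving: r_1 = 3, r_2 = 0.

indicial: r^2 - 3 r = 0; roots r_1 = 3, r_2 = 0


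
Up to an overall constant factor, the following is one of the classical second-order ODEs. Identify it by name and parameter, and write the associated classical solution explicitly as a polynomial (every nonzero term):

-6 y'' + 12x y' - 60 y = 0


All three coefficients share the factor -6; dividing through by -6 gives  y'' - 2x y' + 10 y = 0.
This matches the Hermite equation y'' - 2x y' + 2n y = 0 with 2n = 10, so n = 5; the polynomial solution is H_5(x).
With y = sum_k a_k x^k, matching x^k gives (k+2)(k+1) a_{k+2} = 2(k - n) a_k = 2(k - 5) a_k. The right side vanishes at k = 5, so the series with the parity of 5 terminates at degree 5.
Standard normalization: leading coefficient of H_n is 2^n, so a_5 = 2^5 = 32. Work downward with a_k = (k+1)(k+2) a_{k+2} / (2(k - n)):
  a_3 = (4)(5)(32) / (2(3 - 5)) = 640/(-4) = -160
  a_1 = (2)(3)(-160) / (2(1 - 5)) = -960/(-8) = 120
Hence H_5(x) = 32 x^5 - 160 x^3 + 120 x.

H_5(x); series = 32 x^5 - 160 x^3 + 120 x


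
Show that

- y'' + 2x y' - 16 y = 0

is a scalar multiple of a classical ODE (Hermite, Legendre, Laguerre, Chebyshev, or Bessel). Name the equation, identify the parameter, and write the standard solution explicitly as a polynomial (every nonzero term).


All three coefficients share the factor -1; dividing through by -1 gives  y'' - 2x y' + 16 y = 0.
This matches the Hermite equation y'' - 2x y' + 2n y = 0 with 2n = 16, so n = 8; the polynomial solution is H_8(x).
With y = sum_k a_k x^k, matching x^k gives (k+2)(k+1) a_{k+2} = 2(k - n) a_k = 2(k - 8) a_k. The right side vanishes at k = 8, so the series with the parity of 8 terminates at degree 8.
Standard normalization: leading coefficient of H_n is 2^n, so a_8 = 2^8 = 256. Work downward with a_k = (k+1)(k+2) a_{k+2} / (2(k - n)):
  a_6 = (7)(8)(256) / (2(6 - 8)) = 14336/(-4) = -3584
  a_4 = (5)(6)(-3584) / (2(4 - 8)) = -107520/(-8) = 13440
  a_2 = (3)(4)(13440) / (2(2 - 8)) = 161280/(-12) = -13440
  a_0 = (1)(2)(-13440) / (2(0 - 8)) = -26880/(-16) = 1680
Hence H_8(x) = 256 x^8 - 3584 x^6 + 13440 x^4 - 13440 x^2 + 1680.

H_8(x); series = 256 x^8 - 3584 x^6 + 13440 x^4 - 13440 x^2 + 1680


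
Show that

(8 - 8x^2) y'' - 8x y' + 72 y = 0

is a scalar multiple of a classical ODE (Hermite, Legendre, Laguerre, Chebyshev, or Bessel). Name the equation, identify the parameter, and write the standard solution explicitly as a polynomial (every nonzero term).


All three coefficients share the factor 8; dividing through by 8 gives  (1 - x^2) y'' - x y' + 9 y = 0.
This matches the Chebyshev equation (1 - x^2) y'' - x y' + n^2 y = 0 (note the -x y' term, not -2x y') with n^2 = 9, so n = 3; the polynomial solution is T_3(x).
With y = sum_k a_k x^k, matching x^k gives (k+2)(k+1) a_{k+2} = (k^2 - n^2) a_k = (k - 3)(k + 3) a_k. The right side vanishes at k = 3, so the series with the parity of 3 terminates at degree 3.
Standard normalization: leading coefficient of T_n is 2^(n-1), so a_3 = 2^2 = 4. Work downward with a_k = (k+1)(k+2) a_{k+2} / ((k - 3)(k + 3)):
  a_1 = (2)(3)(4) / ((1 - 3)(1 + 3)) = 24/(-8) = -3
Hence T_3(x) = 4 x^3 - 3 x.

T_3(x); series = 4 x^3 - 3 x


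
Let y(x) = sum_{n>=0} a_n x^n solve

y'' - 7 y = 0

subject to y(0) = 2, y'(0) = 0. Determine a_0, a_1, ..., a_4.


Ansatz: y(x) = sum_{n>=0} a_n x^n, so y'(x) = sum_{n>=1} n a_n x^(n-1) and y''(x) = sum_{n>=2} n(n-1) a_n x^(n-2).
Substitute into P(x) y'' + Q(x) y' + R(x) y = 0 with P(x) = 1, Q(x) = 0, R(x) = -7, and match powers of x.
Initial conditions: a_0 = 2, a_1 = 0.
Setting the coefficient of each power of x to zero and solving order by order (substituting the coefficients already found):
  x^0: 2 a_2 - 7 a_0 = 0  ->  2 a_2 = 7 a_0 = 14  ->  a_2 = 7
  x^1: 6 a_3 - 7 a_1 = 0  ->  6 a_3 = 7 a_1 = 0  ->  a_3 = 0
  x^2: 12 a_4 - 7 a_2 = 0  ->  12 a_4 = 7 a_2 = 49  ->  a_4 = 49/12
Truncated series: y(x) = 2 + 7 x^2 + (49/12) x^4 + O(x^5).

a_0 = 2; a_1 = 0; a_2 = 7; a_3 = 0; a_4 = 49/12


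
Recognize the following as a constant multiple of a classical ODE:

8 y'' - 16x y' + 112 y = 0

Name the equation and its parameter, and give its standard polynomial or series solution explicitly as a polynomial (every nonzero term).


All three coefficients share the factor 8; dividing through by 8 gives  y'' - 2x y' + 14 y = 0.
This matches the Hermite equation y'' - 2x y' + 2n y = 0 with 2n = 14, so n = 7; the polynomial solution is H_7(x).
With y = sum_k a_k x^k, matching x^k gives (k+2)(k+1) a_{k+2} = 2(k - n) a_k = 2(k - 7) a_k. The right side vanishes at k = 7, so the series with the parity of 7 terminates at degree 7.
Standard normalization: leading coefficient of H_n is 2^n, so a_7 = 2^7 = 128. Work downward with a_k = (k+1)(k+2) a_{k+2} / (2(k - n)):
  a_5 = (6)(7)(128) / (2(5 - 7)) = 5376/(-4) = -1344
  a_3 = (4)(5)(-1344) / (2(3 - 7)) = -26880/(-8) = 3360
  a_1 = (2)(3)(3360) / (2(1 - 7)) = 20160/(-12) = -1680
Hence H_7(x) = 128 x^7 - 1344 x^5 + 3360 x^3 - 1680 x.

H_7(x); series = 128 x^7 - 1344 x^5 + 3360 x^3 - 1680 x


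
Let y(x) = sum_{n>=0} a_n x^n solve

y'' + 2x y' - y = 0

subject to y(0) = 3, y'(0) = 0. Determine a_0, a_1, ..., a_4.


Ansatz: y(x) = sum_{n>=0} a_n x^n, so y'(x) = sum_{n>=1} n a_n x^(n-1) and y''(x) = sum_{n>=2} n(n-1) a_n x^(n-2).
Substitute into P(x) y'' + Q(x) y' + R(x) y = 0 with P(x) = 1, Q(x) = 2x, R(x) = -1, and match powers of x.
Initial conditions: a_0 = 3, a_1 = 0.
Setting the coefficient of each power of x to zero and solving order by order (substituting the coefficients already found):
  x^0: 2 a_2 - a_0 = 0  ->  2 a_2 = a_0 = 3  ->  a_2 = 3/2
  x^1: 6 a_3 + a_1 = 0  ->  6 a_3 = -a_1 = 0  ->  a_3 = 0
  x^2: 12 a_4 + 3 a_2 = 0  ->  12 a_4 = -3 a_2 = -9/2  ->  a_4 = -3/8
Truncated series: y(x) = 3 + (3/2) x^2 - (3/8) x^4 + O(x^5).

a_0 = 3; a_1 = 0; a_2 = 3/2; a_3 = 0; a_4 = -3/8


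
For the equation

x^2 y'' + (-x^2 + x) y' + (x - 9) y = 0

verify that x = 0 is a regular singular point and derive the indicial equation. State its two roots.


Divide by x^2 to reach normal form y'' + P_1(x) y' + P_2(x) y = 0 with P_1(x) = -1 + 1/x and P_2(x) = 1/x - 9/x^2.
x = 0 is a singular point because the y'-coefficient -1 + 1/x has a pole at x = 0 and the y-coefficient 1/x - 9/x^2 has a pole at x = 0.
It is a regular singular point because x P_1(x) = p(x) = 1 - x and x^2 P_2(x) = q(x) = x - 9 are polynomials, hence analytic at x = 0.
p(0) = 1,  q(0) = -9.
Indicial equation: r(r-1) + p(0) r + q(0) = 0, i.e. r^2 + (p(0) - 1) r + q(0) = 0, i.e. r^2 - 9 = 0.
Discriminant: (0)^2 - 4(-9) = 36, so r = (0 ± 6)/2.
Solving: r_1 = 3, r_2 = -3.

indicial: r^2 - 9 = 0; roots r_1 = 3, r_2 = -3


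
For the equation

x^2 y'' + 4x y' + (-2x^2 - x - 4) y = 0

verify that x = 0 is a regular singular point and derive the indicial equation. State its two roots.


Divide by x^2 to reach normal form y'' + P_1(x) y' + P_2(x) y = 0 with P_1(x) = 4/x and P_2(x) = -2 - 1/x - 4/x^2.
x = 0 is a singular point because the y'-coefficient 4/x has a pole at x = 0 and the y-coefficient -2 - 1/x - 4/x^2 has a pole at x = 0.
It is a regular singular point because x P_1(x) = p(x) = 4 and x^2 P_2(x) = q(x) = -2x^2 - x - 4 are polynomials, hence analytic at x = 0.
p(0) = 4,  q(0) = -4.
Indicial equation: r(r-1) + p(0) r + q(0) = 0, i.e. r^2 + (p(0) - 1) r + q(0) = 0, i.e. r^2 + 3 r - 4 = 0.
Discriminant: (3)^2 - 4(-4) = 25, so r = (-3 ± 5)/2.
Solving: r_1 = 1, r_2 = -4.

indicial: r^2 + 3 r - 4 = 0; roots r_1 = 1, r_2 = -4


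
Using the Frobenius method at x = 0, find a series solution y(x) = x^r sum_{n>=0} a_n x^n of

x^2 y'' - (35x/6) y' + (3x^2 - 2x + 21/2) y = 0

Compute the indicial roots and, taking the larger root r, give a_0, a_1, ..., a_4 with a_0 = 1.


Write in Frobenius form y'' + (p(x)/x) y' + (q(x)/x^2) y = 0:
  p(x) = -35/6,  q(x) = 3x^2 - 2x + 21/2.
Indicial equation: r(r-1) + (-35/6) r + (21/2) = 0 -> roots r_1 = 9/2, r_2 = 7/3.
Take r = r_1 = 9/2. Let y(x) = x^r sum_{n>=0} a_n x^n with a_0 = 1.
Substitute y = x^r sum a_n x^n and match x^{r+n}. The recurrence is
  D(n) a_n - 2 a_{n-1} + 3 a_{n-2} = 0,  where D(n) = (r+n)(r+n-1) + (-35/6)(r+n) + (21/2).
  a_n = [2 a_{n-1} - 3 a_{n-2}] / D(n).
Since the indicial polynomial factors as (r - r_1)(r - r_2), D(n) = (r_1 + n - r_1)(r_1 + n - r_2) = n(n + 13/6).
Evaluating step by step (a_0 = 1):
  n = 1: D(1) = 1(1 + 13/6) = 19/6; numerator = 2(1) = 2; a_1 = (2)/(19/6) = 12/19
  n = 2: D(2) = 2(2 + 13/6) = 25/3; numerator = 2(12/19) - 3(1) = -33/19; a_2 = (-33/19)/(25/3) = -99/475
  n = 3: D(3) = 3(3 + 13/6) = 31/2; numerator = 2(-99/475) - 3(12/19) = -1098/475; a_3 = (-1098/475)/(31/2) = -2196/14725
  n = 4: D(4) = 4(4 + 13/6) = 74/3; numerator = 2(-2196/14725) - 3(-99/475) = 963/2945; a_4 = (963/2945)/(74/3) = 2889/217930

r = 9/2; a_0 = 1; a_1 = 12/19; a_2 = -99/475; a_3 = -2196/14725; a_4 = 2889/217930


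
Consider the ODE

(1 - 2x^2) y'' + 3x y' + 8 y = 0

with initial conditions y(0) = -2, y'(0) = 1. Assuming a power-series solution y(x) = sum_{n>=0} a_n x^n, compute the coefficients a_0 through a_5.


Ansatz: y(x) = sum_{n>=0} a_n x^n, so y'(x) = sum_{n>=1} n a_n x^(n-1) and y''(x) = sum_{n>=2} n(n-1) a_n x^(n-2).
Substitute into P(x) y'' + Q(x) y' + R(x) y = 0 with P(x) = 1 - 2x^2, Q(x) = 3x, R(x) = 8, and match powers of x.
Initial conditions: a_0 = -2, a_1 = 1.
Setting the coefficient of each power of x to zero and solving order by order (substituting the coefficients already found):
  x^0: 2 a_2 + 8 a_0 = 0  ->  2 a_2 = -8 a_0 = 16  ->  a_2 = 8
  x^1: 6 a_3 + 11 a_1 = 0  ->  6 a_3 = -11 a_1 = -11  ->  a_3 = -11/6
  x^2: 12 a_4 + 10 a_2 = 0  ->  12 a_4 = -10 a_2 = -80  ->  a_4 = -20/3
  x^3: 20 a_5 + 5 a_3 = 0  ->  20 a_5 = -5 a_3 = 55/6  ->  a_5 = 11/24
Truncated series: y(x) = -2 + x + 8 x^2 - (11/6) x^3 - (20/3) x^4 + (11/24) x^5 + O(x^6).

a_0 = -2; a_1 = 1; a_2 = 8; a_3 = -11/6; a_4 = -20/3; a_5 = 11/24


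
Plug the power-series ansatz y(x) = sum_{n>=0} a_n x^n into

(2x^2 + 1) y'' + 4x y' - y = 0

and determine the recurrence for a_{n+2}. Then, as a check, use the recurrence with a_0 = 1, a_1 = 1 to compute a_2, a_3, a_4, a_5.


Substitute y = sum_n a_n x^n.
(1 + 2 x^2) y'' contributes (n+2)(n+1) a_{n+2} + 2 n(n-1) a_n at x^n.
4 x y'(x) contributes 4 n a_n at x^n.
-y(x) contributes -1 a_n at x^n.
Matching x^n: (n+2)(n+1) a_{n+2} + (2 n(n-1) + 4 n - 1) a_n = 0.
Thus a_{n+2} = (-2 n(n-1) - 4 n + 1) / ((n+1)(n+2)) * a_n.

Check with a_0 = 1, a_1 = 1 (apply the recurrence for n = 0, 1, 2, 3): a_0 = 1, a_1 = 1, a_2 = 1/2, a_3 = -1/2, a_4 = -11/24, a_5 = 23/40.

a_(n+2) = (-2 n(n-1) - 4 n + 1) / ((n+1)(n+2)) * a_n; check: a_0 = 1, a_1 = 1, a_2 = 1/2, a_3 = -1/2, a_4 = -11/24, a_5 = 23/40


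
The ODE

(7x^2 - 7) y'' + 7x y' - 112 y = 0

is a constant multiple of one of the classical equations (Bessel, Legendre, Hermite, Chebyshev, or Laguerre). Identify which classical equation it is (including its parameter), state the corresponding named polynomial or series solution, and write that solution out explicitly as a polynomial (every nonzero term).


All three coefficients share the factor -7; dividing through by -7 gives  (1 - x^2) y'' - x y' + 16 y = 0.
This matches the Chebyshev equation (1 - x^2) y'' - x y' + n^2 y = 0 (note the -x y' term, not -2x y') with n^2 = 16, so n = 4; the polynomial solution is T_4(x).
With y = sum_k a_k x^k, matching x^k gives (k+2)(k+1) a_{k+2} = (k^2 - n^2) a_k = (k - 4)(k + 4) a_k. The right side vanishes at k = 4, so the series with the parity of 4 terminates at degree 4.
Standard normalization: leading coefficient of T_n is 2^(n-1), so a_4 = 2^3 = 8. Work downward with a_k = (k+1)(k+2) a_{k+2} / ((k - 4)(k + 4)):
  a_2 = (3)(4)(8) / ((2 - 4)(2 + 4)) = 96/(-12) = -8
  a_0 = (1)(2)(-8) / ((0 - 4)(0 + 4)) = -16/(-16) = 1
Hence T_4(x) = 8 x^4 - 8 x^2 + 1.

T_4(x); series = 8 x^4 - 8 x^2 + 1


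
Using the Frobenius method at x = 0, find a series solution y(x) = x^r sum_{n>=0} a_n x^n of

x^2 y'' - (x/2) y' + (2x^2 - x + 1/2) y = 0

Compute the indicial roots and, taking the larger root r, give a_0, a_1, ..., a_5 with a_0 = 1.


Write in Frobenius form y'' + (p(x)/x) y' + (q(x)/x^2) y = 0:
  p(x) = -1/2,  q(x) = 2x^2 - x + 1/2.
Indicial equation: r(r-1) + (-1/2) r + (1/2) = 0 -> roots r_1 = 1, r_2 = 1/2.
Take r = r_1 = 1. Let y(x) = x^r sum_{n>=0} a_n x^n with a_0 = 1.
Substitute y = x^r sum a_n x^n and match x^{r+n}. The recurrence is
  D(n) a_n - 1 a_{n-1} + 2 a_{n-2} = 0,  where D(n) = (r+n)(r+n-1) + (-1/2)(r+n) + (1/2).
  a_n = [1 a_{n-1} - 2 a_{n-2}] / D(n).
Since the indicial polynomial factors as (r - r_1)(r - r_2), D(n) = (r_1 + n - r_1)(r_1 + n - r_2) = n(n + 1/2).
Evaluating step by step (a_0 = 1):
  n = 1: D(1) = 1(1 + 1/2) = 3/2; numerator = 1(1) = 1; a_1 = (1)/(3/2) = 2/3
  n = 2: D(2) = 2(2 + 1/2) = 5; numerator = 1(2/3) - 2(1) = -4/3; a_2 = (-4/3)/(5) = -4/15
  n = 3: D(3) = 3(3 + 1/2) = 21/2; numerator = 1(-4/15) - 2(2/3) = -8/5; a_3 = (-8/5)/(21/2) = -16/105
  n = 4: D(4) = 4(4 + 1/2) = 18; numerator = 1(-16/105) - 2(-4/15) = 8/21; a_4 = (8/21)/(18) = 4/189
  n = 5: D(5) = 5(5 + 1/2) = 55/2; numerator = 1(4/189) - 2(-16/105) = 44/135; a_5 = (44/135)/(55/2) = 8/675

r = 1; a_0 = 1; a_1 = 2/3; a_2 = -4/15; a_3 = -16/105; a_4 = 4/189; a_5 = 8/675


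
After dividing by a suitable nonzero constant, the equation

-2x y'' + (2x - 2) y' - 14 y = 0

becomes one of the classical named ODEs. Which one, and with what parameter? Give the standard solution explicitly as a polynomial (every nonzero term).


All three coefficients share the factor -2; dividing through by -2 gives  x y'' + (1 - x) y' + 7 y = 0.
This matches the Laguerre equation x y'' + (1 - x) y' + n y = 0 with n = 7; the polynomial solution is L_7(x).
With y = sum_k a_k x^k, matching x^k gives (k+1)k a_{k+1} + (k+1) a_{k+1} - k a_k + n a_k = 0, i.e. (k+1)^2 a_{k+1} = (k - n) a_k = (k - 7) a_k. The right side vanishes at k = 7, so the series terminates at degree 7.
Standard normalization L_n(0) = 1 gives a_0 = 1. Work upward with a_{k+1} = (k - 7) a_k / (k+1)^2:
  a_1 = (0 - 7)(1) / 1^2 = -7/1 = -7
  a_2 = (1 - 7)(-7) / 2^2 = 42/4 = 21/2
  a_3 = (2 - 7)(21/2) / 3^2 = (-105/2)/9 = -35/6
  a_4 = (3 - 7)(-35/6) / 4^2 = (70/3)/16 = 35/24
  a_5 = (4 - 7)(35/24) / 5^2 = (-35/8)/25 = -7/40
  a_6 = (5 - 7)(-7/40) / 6^2 = (7/20)/36 = 7/720
  a_7 = (6 - 7)(7/720) / 7^2 = (-7/720)/49 = -1/5040
Hence L_7(x) = -x^7/5040 + 7 x^6/720 - 7 x^5/40 + 35 x^4/24 - 35 x^3/6 + 21 x^2/2 - 7 x + 1.

L_7(x); series = -x^7/5040 + 7 x^6/720 - 7 x^5/40 + 35 x^4/24 - 35 x^3/6 + 21 x^2/2 - 7 x + 1


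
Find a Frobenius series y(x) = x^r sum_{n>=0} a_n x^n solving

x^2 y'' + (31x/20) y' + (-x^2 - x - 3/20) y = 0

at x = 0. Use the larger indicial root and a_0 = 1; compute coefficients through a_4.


Write in Frobenius form y'' + (p(x)/x) y' + (q(x)/x^2) y = 0:
  p(x) = 31/20,  q(x) = -x^2 - x - 3/20.
Indicial equation: r(r-1) + (31/20) r + (-3/20) = 0 -> roots r_1 = 1/5, r_2 = -3/4.
Take r = r_1 = 1/5. Let y(x) = x^r sum_{n>=0} a_n x^n with a_0 = 1.
Substitute y = x^r sum a_n x^n and match x^{r+n}. The recurrence is
  D(n) a_n - 1 a_{n-1} - 1 a_{n-2} = 0,  where D(n) = (r+n)(r+n-1) + (31/20)(r+n) + (-3/20).
  a_n = [1 a_{n-1} + 1 a_{n-2}] / D(n).
Since the indicial polynomial factors as (r - r_1)(r - r_2), D(n) = (r_1 + n - r_1)(r_1 + n - r_2) = n(n + 19/20).
Evaluating step by step (a_0 = 1):
  n = 1: D(1) = 1(1 + 19/20) = 39/20; numerator = 1(1) = 1; a_1 = (1)/(39/20) = 20/39
  n = 2: D(2) = 2(2 + 19/20) = 59/10; numerator = 1(20/39) + 1(1) = 59/39; a_2 = (59/39)/(59/10) = 10/39
  n = 3: D(3) = 3(3 + 19/20) = 237/20; numerator = 1(10/39) + 1(20/39) = 10/13; a_3 = (10/13)/(237/20) = 200/3081
  n = 4: D(4) = 4(4 + 19/20) = 99/5; numerator = 1(200/3081) + 1(10/39) = 330/1027; a_4 = (330/1027)/(99/5) = 50/3081

r = 1/5; a_0 = 1; a_1 = 20/39; a_2 = 10/39; a_3 = 200/3081; a_4 = 50/3081


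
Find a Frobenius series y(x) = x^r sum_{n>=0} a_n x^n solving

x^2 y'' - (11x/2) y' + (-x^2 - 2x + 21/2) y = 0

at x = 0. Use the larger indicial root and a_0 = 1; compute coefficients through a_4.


Write in Frobenius form y'' + (p(x)/x) y' + (q(x)/x^2) y = 0:
  p(x) = -11/2,  q(x) = -x^2 - 2x + 21/2.
Indicial equation: r(r-1) + (-11/2) r + (21/2) = 0 -> roots r_1 = 7/2, r_2 = 3.
Take r = r_1 = 7/2. Let y(x) = x^r sum_{n>=0} a_n x^n with a_0 = 1.
Substitute y = x^r sum a_n x^n and match x^{r+n}. The recurrence is
  D(n) a_n - 2 a_{n-1} - 1 a_{n-2} = 0,  where D(n) = (r+n)(r+n-1) + (-11/2)(r+n) + (21/2).
  a_n = [2 a_{n-1} + 1 a_{n-2}] / D(n).
Since the indicial polynomial factors as (r - r_1)(r - r_2), D(n) = (r_1 + n - r_1)(r_1 + n - r_2) = n(n + 1/2).
Evaluating step by step (a_0 = 1):
  n = 1: D(1) = 1(1 + 1/2) = 3/2; numerator = 2(1) = 2; a_1 = (2)/(3/2) = 4/3
  n = 2: D(2) = 2(2 + 1/2) = 5; numerator = 2(4/3) + 1(1) = 11/3; a_2 = (11/3)/(5) = 11/15
  n = 3: D(3) = 3(3 + 1/2) = 21/2; numerator = 2(11/15) + 1(4/3) = 14/5; a_3 = (14/5)/(21/2) = 4/15
  n = 4: D(4) = 4(4 + 1/2) = 18; numerator = 2(4/15) + 1(11/15) = 19/15; a_4 = (19/15)/(18) = 19/270

r = 7/2; a_0 = 1; a_1 = 4/3; a_2 = 11/15; a_3 = 4/15; a_4 = 19/270


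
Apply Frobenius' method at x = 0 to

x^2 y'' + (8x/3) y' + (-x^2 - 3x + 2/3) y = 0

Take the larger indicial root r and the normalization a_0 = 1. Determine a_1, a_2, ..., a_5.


Write in Frobenius form y'' + (p(x)/x) y' + (q(x)/x^2) y = 0:
  p(x) = 8/3,  q(x) = -x^2 - 3x + 2/3.
Indicial equation: r(r-1) + (8/3) r + (2/3) = 0 -> roots r_1 = -2/3, r_2 = -1.
Take r = r_1 = -2/3. Let y(x) = x^r sum_{n>=0} a_n x^n with a_0 = 1.
Substitute y = x^r sum a_n x^n and match x^{r+n}. The recurrence is
  D(n) a_n - 3 a_{n-1} - 1 a_{n-2} = 0,  where D(n) = (r+n)(r+n-1) + (8/3)(r+n) + (2/3).
  a_n = [3 a_{n-1} + 1 a_{n-2}] / D(n).
Since the indicial polynomial factors as (r - r_1)(r - r_2), D(n) = (r_1 + n - r_1)(r_1 + n - r_2) = n(n + 1/3).
Evaluating step by step (a_0 = 1):
  n = 1: D(1) = 1(1 + 1/3) = 4/3; numerator = 3(1) = 3; a_1 = (3)/(4/3) = 9/4
  n = 2: D(2) = 2(2 + 1/3) = 14/3; numerator = 3(9/4) + 1(1) = 31/4; a_2 = (31/4)/(14/3) = 93/56
  n = 3: D(3) = 3(3 + 1/3) = 10; numerator = 3(93/56) + 1(9/4) = 405/56; a_3 = (405/56)/(10) = 81/112
  n = 4: D(4) = 4(4 + 1/3) = 52/3; numerator = 3(81/112) + 1(93/56) = 429/112; a_4 = (429/112)/(52/3) = 99/448
  n = 5: D(5) = 5(5 + 1/3) = 80/3; numerator = 3(99/448) + 1(81/112) = 621/448; a_5 = (621/448)/(80/3) = 1863/35840

r = -2/3; a_0 = 1; a_1 = 9/4; a_2 = 93/56; a_3 = 81/112; a_4 = 99/448; a_5 = 1863/35840


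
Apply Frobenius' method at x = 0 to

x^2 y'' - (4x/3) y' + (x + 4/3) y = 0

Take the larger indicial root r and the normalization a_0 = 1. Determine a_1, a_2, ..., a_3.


Write in Frobenius form y'' + (p(x)/x) y' + (q(x)/x^2) y = 0:
  p(x) = -4/3,  q(x) = x + 4/3.
Indicial equation: r(r-1) + (-4/3) r + (4/3) = 0 -> roots r_1 = 4/3, r_2 = 1.
Take r = r_1 = 4/3. Let y(x) = x^r sum_{n>=0} a_n x^n with a_0 = 1.
Substitute y = x^r sum a_n x^n and match x^{r+n}. The recurrence is
  D(n) a_n + 1 a_{n-1} = 0,  where D(n) = (r+n)(r+n-1) + (-4/3)(r+n) + (4/3).
  a_n = -1 / D(n) * a_{n-1}.
Since the indicial polynomial factors as (r - r_1)(r - r_2), D(n) = (r_1 + n - r_1)(r_1 + n - r_2) = n(n + 1/3).
Evaluating step by step (a_0 = 1):
  n = 1: D(1) = 1(1 + 1/3) = 4/3; numerator = -1(1) = -1; a_1 = (-1)/(4/3) = -3/4
  n = 2: D(2) = 2(2 + 1/3) = 14/3; numerator = -1(-3/4) = 3/4; a_2 = (3/4)/(14/3) = 9/56
  n = 3: D(3) = 3(3 + 1/3) = 10; numerator = -1(9/56) = -9/56; a_3 = (-9/56)/(10) = -9/560

r = 4/3; a_0 = 1; a_1 = -3/4; a_2 = 9/56; a_3 = -9/560


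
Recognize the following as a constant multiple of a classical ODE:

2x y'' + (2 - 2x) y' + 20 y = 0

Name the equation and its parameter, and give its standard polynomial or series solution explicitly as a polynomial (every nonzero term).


All three coefficients share the factor 2; dividing through by 2 gives  x y'' + (1 - x) y' + 10 y = 0.
This matches the Laguerre equation x y'' + (1 - x) y' + n y = 0 with n = 10; the polynomial solution is L_10(x).
With y = sum_k a_k x^k, matching x^k gives (k+1)k a_{k+1} + (k+1) a_{k+1} - k a_k + n a_k = 0, i.e. (k+1)^2 a_{k+1} = (k - n) a_k = (k - 10) a_k. The right side vanishes at k = 10, so the series terminates at degree 10.
Standard normalization L_n(0) = 1 gives a_0 = 1. Work upward with a_{k+1} = (k - 10) a_k / (k+1)^2:
  a_1 = (0 - 10)(1) / 1^2 = -10/1 = -10
  a_2 = (1 - 10)(-10) / 2^2 = 90/4 = 45/2
  a_3 = (2 - 10)(45/2) / 3^2 = -180/9 = -20
  a_4 = (3 - 10)(-20) / 4^2 = 140/16 = 35/4
  a_5 = (4 - 10)(35/4) / 5^2 = (-105/2)/25 = -21/10
  a_6 = (5 - 10)(-21/10) / 6^2 = (21/2)/36 = 7/24
  a_7 = (6 - 10)(7/24) / 7^2 = (-7/6)/49 = -1/42
  a_8 = (7 - 10)(-1/42) / 8^2 = (1/14)/64 = 1/896
  a_9 = (8 - 10)(1/896) / 9^2 = (-1/448)/81 = -1/36288
  a_10 = (9 - 10)(-1/36288) / 10^2 = (1/36288)/100 = 1/3628800
Hence L_10(x) = x^10/3628800 - x^9/36288 + x^8/896 - x^7/42 + 7 x^6/24 - 21 x^5/10 + 35 x^4/4 - 20 x^3 + 45 x^2/2 - 10 x + 1.

L_10(x); series = x^10/3628800 - x^9/36288 + x^8/896 - x^7/42 + 7 x^6/24 - 21 x^5/10 + 35 x^4/4 - 20 x^3 + 45 x^2/2 - 10 x + 1


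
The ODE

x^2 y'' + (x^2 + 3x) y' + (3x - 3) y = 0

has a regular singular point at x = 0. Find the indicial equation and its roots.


Divide by x^2 to reach normal form y'' + P_1(x) y' + P_2(x) y = 0 with P_1(x) = 1 + 3/x and P_2(x) = 3/x - 3/x^2.
x = 0 is a singular point because the y'-coefficient 1 + 3/x has a pole at x = 0 and the y-coefficient 3/x - 3/x^2 has a pole at x = 0.
It is a regular singular point because x P_1(x) = p(x) = x + 3 and x^2 P_2(x) = q(x) = 3x - 3 are polynomials, hence analytic at x = 0.
p(0) = 3,  q(0) = -3.
Indicial equation: r(r-1) + p(0) r + q(0) = 0, i.e. r^2 + (p(0) - 1) r + q(0) = 0, i.e. r^2 + 2 r - 3 = 0.
Discriminant: (2)^2 - 4(-3) = 16, so r = (-2 ± 4)/2.
Solving: r_1 = 1, r_2 = -3.

indicial: r^2 + 2 r - 3 = 0; roots r_1 = 1, r_2 = -3


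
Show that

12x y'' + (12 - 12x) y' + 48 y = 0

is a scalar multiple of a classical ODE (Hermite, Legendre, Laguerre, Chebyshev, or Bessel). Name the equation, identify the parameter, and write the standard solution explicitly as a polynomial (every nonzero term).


All three coefficients share the factor 12; dividing through by 12 gives  x y'' + (1 - x) y' + 4 y = 0.
This matches the Laguerre equation x y'' + (1 - x) y' + n y = 0 with n = 4; the polynomial solution is L_4(x).
With y = sum_k a_k x^k, matching x^k gives (k+1)k a_{k+1} + (k+1) a_{k+1} - k a_k + n a_k = 0, i.e. (k+1)^2 a_{k+1} = (k - n) a_k = (k - 4) a_k. The right side vanishes at k = 4, so the series terminates at degree 4.
Standard normalization L_n(0) = 1 gives a_0 = 1. Work upward with a_{k+1} = (k - 4) a_k / (k+1)^2:
  a_1 = (0 - 4)(1) / 1^2 = -4/1 = -4
  a_2 = (1 - 4)(-4) / 2^2 = 12/4 = 3
  a_3 = (2 - 4)(3) / 3^2 = -6/9 = -2/3
  a_4 = (3 - 4)(-2/3) / 4^2 = (2/3)/16 = 1/24
Hence L_4(x) = x^4/24 - 2 x^3/3 + 3 x^2 - 4 x + 1.

L_4(x); series = x^4/24 - 2 x^3/3 + 3 x^2 - 4 x + 1


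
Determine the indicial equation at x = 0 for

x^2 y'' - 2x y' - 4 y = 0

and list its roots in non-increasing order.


Divide by x^2 to reach normal form y'' + P_1(x) y' + P_2(x) y = 0 with P_1(x) = -2/x and P_2(x) = -4/x^2.
x = 0 is a singular point because the y'-coefficient -2/x has a pole at x = 0 and the y-coefficient -4/x^2 has a pole at x = 0.
It is a regular singular point because x P_1(x) = p(x) = -2 and x^2 P_2(x) = q(x) = -4 are polynomials, hence analytic at x = 0.
p(0) = -2,  q(0) = -4.
Indicial equation: r(r-1) + p(0) r + q(0) = 0, i.e. r^2 + (p(0) - 1) r + q(0) = 0, i.e. r^2 - 3 r - 4 = 0.
Discriminant: (-3)^2 - 4(-4) = 25, so r = (3 ± 5)/2.
Solving: r_1 = 4, r_2 = -1.

indicial: r^2 - 3 r - 4 = 0; roots r_1 = 4, r_2 = -1


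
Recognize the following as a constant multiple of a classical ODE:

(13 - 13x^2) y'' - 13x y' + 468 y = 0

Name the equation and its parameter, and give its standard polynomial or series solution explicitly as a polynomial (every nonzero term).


All three coefficients share the factor 13; dividing through by 13 gives  (1 - x^2) y'' - x y' + 36 y = 0.
This matches the Chebyshev equation (1 - x^2) y'' - x y' + n^2 y = 0 (note the -x y' term, not -2x y') with n^2 = 36, so n = 6; the polynomial solution is T_6(x).
With y = sum_k a_k x^k, matching x^k gives (k+2)(k+1) a_{k+2} = (k^2 - n^2) a_k = (k - 6)(k + 6) a_k. The right side vanishes at k = 6, so the series with the parity of 6 terminates at degree 6.
Standard normalization: leading coefficient of T_n is 2^(n-1), so a_6 = 2^5 = 32. Work downward with a_k = (k+1)(k+2) a_{k+2} / ((k - 6)(k + 6)):
  a_4 = (5)(6)(32) / ((4 - 6)(4 + 6)) = 960/(-20) = -48
  a_2 = (3)(4)(-48) / ((2 - 6)(2 + 6)) = -576/(-32) = 18
  a_0 = (1)(2)(18) / ((0 - 6)(0 + 6)) = 36/(-36) = -1
Hence T_6(x) = 32 x^6 - 48 x^4 + 18 x^2 - 1.

T_6(x); series = 32 x^6 - 48 x^4 + 18 x^2 - 1


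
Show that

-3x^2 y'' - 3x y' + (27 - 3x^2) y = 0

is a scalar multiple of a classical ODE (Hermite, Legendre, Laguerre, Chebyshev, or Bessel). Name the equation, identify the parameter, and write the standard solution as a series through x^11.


All three coefficients share the factor -3; dividing through by -3 gives  x^2 y'' + x y' + (x^2 - 9) y = 0.
This matches the Bessel equation x^2 y'' + x y' + (x^2 - nu^2) y = 0 with nu^2 = 9, so nu = 3; the solution bounded at x = 0 is J_3(x).
Frobenius at x = 0: indicial roots ±nu; for r = nu the recurrence k(k + 2nu) c_k = -c_{k-2} gives the standard series J_nu(x) = sum_{k>=0} (-1)^k / (k! (k+nu)!) (x/2)^(2k+nu). Evaluate the first 5 terms:
  k = 0: (-1)^0 / (0! * 3! * 2^3) x^3 = 1/(1*6*8) x^3 = (1/48) x^3
  k = 1: (-1)^1 / (1! * 4! * 2^5) x^5 = -1/(1*24*32) x^5 = (-1/768) x^5
  k = 2: (-1)^2 / (2! * 5! * 2^7) x^7 = 1/(2*120*128) x^7 = (1/30720) x^7
  k = 3: (-1)^3 / (3! * 6! * 2^9) x^9 = -1/(6*720*512) x^9 = (-1/2211840) x^9
  k = 4: (-1)^4 / (4! * 7! * 2^11) x^11 = 1/(24*5040*2048) x^11 = (1/247726080) x^11
Hence J_3(x) = x^11/247726080 - x^9/2211840 + x^7/30720 - x^5/768 + x^3/48 + ....

J_3(x); series = x^11/247726080 - x^9/2211840 + x^7/30720 - x^5/768 + x^3/48


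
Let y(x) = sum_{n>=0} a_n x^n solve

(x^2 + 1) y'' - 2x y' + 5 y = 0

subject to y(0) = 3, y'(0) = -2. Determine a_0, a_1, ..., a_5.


Ansatz: y(x) = sum_{n>=0} a_n x^n, so y'(x) = sum_{n>=1} n a_n x^(n-1) and y''(x) = sum_{n>=2} n(n-1) a_n x^(n-2).
Substitute into P(x) y'' + Q(x) y' + R(x) y = 0 with P(x) = x^2 + 1, Q(x) = -2x, R(x) = 5, and match powers of x.
Initial conditions: a_0 = 3, a_1 = -2.
Setting the coefficient of each power of x to zero and solving order by order (substituting the coefficients already found):
  x^0: 2 a_2 + 5 a_0 = 0  ->  2 a_2 = -5 a_0 = -15  ->  a_2 = -15/2
  x^1: 6 a_3 + 3 a_1 = 0  ->  6 a_3 = -3 a_1 = 6  ->  a_3 = 1
  x^2: 12 a_4 + 3 a_2 = 0  ->  12 a_4 = -3 a_2 = 45/2  ->  a_4 = 15/8
  x^3: 20 a_5 + 5 a_3 = 0  ->  20 a_5 = -5 a_3 = -5  ->  a_5 = -1/4
Truncated series: y(x) = 3 - 2 x - (15/2) x^2 + x^3 + (15/8) x^4 - (1/4) x^5 + O(x^6).

a_0 = 3; a_1 = -2; a_2 = -15/2; a_3 = 1; a_4 = 15/8; a_5 = -1/4


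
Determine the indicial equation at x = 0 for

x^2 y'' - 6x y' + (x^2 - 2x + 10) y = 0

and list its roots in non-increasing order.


Divide by x^2 to reach normal form y'' + P_1(x) y' + P_2(x) y = 0 with P_1(x) = -6/x and P_2(x) = 1 - 2/x + 10/x^2.
x = 0 is a singular point because the y'-coefficient -6/x has a pole at x = 0 and the y-coefficient 1 - 2/x + 10/x^2 has a pole at x = 0.
It is a regular singular point because x P_1(x) = p(x) = -6 and x^2 P_2(x) = q(x) = x^2 - 2x + 10 are polynomials, hence analytic at x = 0.
p(0) = -6,  q(0) = 10.
Indicial equation: r(r-1) + p(0) r + q(0) = 0, i.e. r^2 + (p(0) - 1) r + q(0) = 0, i.e. r^2 - 7 r + 10 = 0.
Discriminant: (-7)^2 - 4(10) = 9, so r = (7 ± 3)/2.
Solving: r_1 = 5, r_2 = 2.

indicial: r^2 - 7 r + 10 = 0; roots r_1 = 5, r_2 = 2


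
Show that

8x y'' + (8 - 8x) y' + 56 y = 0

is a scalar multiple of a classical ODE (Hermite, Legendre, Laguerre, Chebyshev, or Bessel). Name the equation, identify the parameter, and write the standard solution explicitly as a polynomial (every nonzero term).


All three coefficients share the factor 8; dividing through by 8 gives  x y'' + (1 - x) y' + 7 y = 0.
This matches the Laguerre equation x y'' + (1 - x) y' + n y = 0 with n = 7; the polynomial solution is L_7(x).
With y = sum_k a_k x^k, matching x^k gives (k+1)k a_{k+1} + (k+1) a_{k+1} - k a_k + n a_k = 0, i.e. (k+1)^2 a_{k+1} = (k - n) a_k = (k - 7) a_k. The right side vanishes at k = 7, so the series terminates at degree 7.
Standard normalization L_n(0) = 1 gives a_0 = 1. Work upward with a_{k+1} = (k - 7) a_k / (k+1)^2:
  a_1 = (0 - 7)(1) / 1^2 = -7/1 = -7
  a_2 = (1 - 7)(-7) / 2^2 = 42/4 = 21/2
  a_3 = (2 - 7)(21/2) / 3^2 = (-105/2)/9 = -35/6
  a_4 = (3 - 7)(-35/6) / 4^2 = (70/3)/16 = 35/24
  a_5 = (4 - 7)(35/24) / 5^2 = (-35/8)/25 = -7/40
  a_6 = (5 - 7)(-7/40) / 6^2 = (7/20)/36 = 7/720
  a_7 = (6 - 7)(7/720) / 7^2 = (-7/720)/49 = -1/5040
Hence L_7(x) = -x^7/5040 + 7 x^6/720 - 7 x^5/40 + 35 x^4/24 - 35 x^3/6 + 21 x^2/2 - 7 x + 1.

L_7(x); series = -x^7/5040 + 7 x^6/720 - 7 x^5/40 + 35 x^4/24 - 35 x^3/6 + 21 x^2/2 - 7 x + 1


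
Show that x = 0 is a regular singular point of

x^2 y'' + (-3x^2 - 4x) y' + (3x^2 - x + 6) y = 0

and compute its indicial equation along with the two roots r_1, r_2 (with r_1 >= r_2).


Divide by x^2 to reach normal form y'' + P_1(x) y' + P_2(x) y = 0 with P_1(x) = -3 - 4/x and P_2(x) = 3 - 1/x + 6/x^2.
x = 0 is a singular point because the y'-coefficient -3 - 4/x has a pole at x = 0 and the y-coefficient 3 - 1/x + 6/x^2 has a pole at x = 0.
It is a regular singular point because x P_1(x) = p(x) = -3x - 4 and x^2 P_2(x) = q(x) = 3x^2 - x + 6 are polynomials, hence analytic at x = 0.
p(0) = -4,  q(0) = 6.
Indicial equation: r(r-1) + p(0) r + q(0) = 0, i.e. r^2 + (p(0) - 1) r + q(0) = 0, i.e. r^2 - 5 r + 6 = 0.
Discriminant: (-5)^2 - 4(6) = 1, so r = (5 ± 1)/2.
Solving: r_1 = 3, r_2 = 2.

indicial: r^2 - 5 r + 6 = 0; roots r_1 = 3, r_2 = 2


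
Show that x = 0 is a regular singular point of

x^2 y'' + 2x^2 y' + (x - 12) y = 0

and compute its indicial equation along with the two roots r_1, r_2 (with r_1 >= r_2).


Divide by x^2 to reach normal form y'' + P_1(x) y' + P_2(x) y = 0 with P_1(x) = 2 and P_2(x) = 1/x - 12/x^2.
x = 0 is a singular point because the y-coefficient 1/x - 12/x^2 has a pole at x = 0.
It is a regular singular point because x P_1(x) = p(x) = 2x and x^2 P_2(x) = q(x) = x - 12 are polynomials, hence analytic at x = 0.
p(0) = 0,  q(0) = -12.
Indicial equation: r(r-1) + p(0) r + q(0) = 0, i.e. r^2 + (p(0) - 1) r + q(0) = 0, i.e. r^2 - 1 r - 12 = 0.
Discriminant: (-1)^2 - 4(-12) = 49, so r = (1 ± 7)/2.
Solving: r_1 = 4, r_2 = -3.

indicial: r^2 - 1 r - 12 = 0; roots r_1 = 4, r_2 = -3


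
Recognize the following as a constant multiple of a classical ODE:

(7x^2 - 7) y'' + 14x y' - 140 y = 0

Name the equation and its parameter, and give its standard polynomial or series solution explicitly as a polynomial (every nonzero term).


All three coefficients share the factor -7; dividing through by -7 gives  (1 - x^2) y'' - 2x y' + 20 y = 0.
This matches the Legendre equation (1 - x^2) y'' - 2x y' + n(n+1) y = 0 (note the -2x y' term) with n(n+1) = 20, so n = 4; the polynomial solution is P_4(x).
With y = sum_k a_k x^k, matching x^k gives (k+2)(k+1) a_{k+2} = [k(k+1) - n(n+1)] a_k = (k - 4)(k + 5) a_k. The right side vanishes at k = 4, so the series with the parity of 4 terminates at degree 4.
Standard normalization (P_n(1) = 1): leading coefficient (2n)!/(2^n (n!)^2) = 40320/(16*576) = 35/8, so a_4 = 35/8. Work downward with a_k = (k+1)(k+2) a_{k+2} / ((k - 4)(k + 5)):
  a_2 = (3)(4)(35/8) / ((2 - 4)(2 + 5)) = (105/2)/(-14) = -15/4
  a_0 = (1)(2)(-15/4) / ((0 - 4)(0 + 5)) = (-15/2)/(-20) = 3/8
Hence P_4(x) = 35 x^4/8 - 15 x^2/4 + 3/8.

P_4(x); series = 35 x^4/8 - 15 x^2/4 + 3/8


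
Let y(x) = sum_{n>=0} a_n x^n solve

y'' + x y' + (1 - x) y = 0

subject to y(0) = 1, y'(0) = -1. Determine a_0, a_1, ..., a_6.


Ansatz: y(x) = sum_{n>=0} a_n x^n, so y'(x) = sum_{n>=1} n a_n x^(n-1) and y''(x) = sum_{n>=2} n(n-1) a_n x^(n-2).
Substitute into P(x) y'' + Q(x) y' + R(x) y = 0 with P(x) = 1, Q(x) = x, R(x) = 1 - x, and match powers of x.
Initial conditions: a_0 = 1, a_1 = -1.
Setting the coefficient of each power of x to zero and solving order by order (substituting the coefficients already found):
  x^0: 2 a_2 + a_0 = 0  ->  2 a_2 = -a_0 = -1  ->  a_2 = -1/2
  x^1: 6 a_3 + 2 a_1 - a_0 = 0  ->  6 a_3 = -2 a_1 + a_0 = 3  ->  a_3 = 1/2
  x^2: 12 a_4 + 3 a_2 - a_1 = 0  ->  12 a_4 = -3 a_2 + a_1 = 1/2  ->  a_4 = 1/24
  x^3: 20 a_5 + 4 a_3 - a_2 = 0  ->  20 a_5 = -4 a_3 + a_2 = -5/2  ->  a_5 = -1/8
  x^4: 30 a_6 + 5 a_4 - a_3 = 0  ->  30 a_6 = -5 a_4 + a_3 = 7/24  ->  a_6 = 7/720
Truncated series: y(x) = 1 - x - (1/2) x^2 + (1/2) x^3 + (1/24) x^4 - (1/8) x^5 + (7/720) x^6 + O(x^7).

a_0 = 1; a_1 = -1; a_2 = -1/2; a_3 = 1/2; a_4 = 1/24; a_5 = -1/8; a_6 = 7/720


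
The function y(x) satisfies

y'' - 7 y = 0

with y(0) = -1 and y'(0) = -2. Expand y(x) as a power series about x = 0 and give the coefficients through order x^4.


Ansatz: y(x) = sum_{n>=0} a_n x^n, so y'(x) = sum_{n>=1} n a_n x^(n-1) and y''(x) = sum_{n>=2} n(n-1) a_n x^(n-2).
Substitute into P(x) y'' + Q(x) y' + R(x) y = 0 with P(x) = 1, Q(x) = 0, R(x) = -7, and match powers of x.
Initial conditions: a_0 = -1, a_1 = -2.
Setting the coefficient of each power of x to zero and solving order by order (substituting the coefficients already found):
  x^0: 2 a_2 - 7 a_0 = 0  ->  2 a_2 = 7 a_0 = -7  ->  a_2 = -7/2
  x^1: 6 a_3 - 7 a_1 = 0  ->  6 a_3 = 7 a_1 = -14  ->  a_3 = -7/3
  x^2: 12 a_4 - 7 a_2 = 0  ->  12 a_4 = 7 a_2 = -49/2  ->  a_4 = -49/24
Truncated series: y(x) = -1 - 2 x - (7/2) x^2 - (7/3) x^3 - (49/24) x^4 + O(x^5).

a_0 = -1; a_1 = -2; a_2 = -7/2; a_3 = -7/3; a_4 = -49/24


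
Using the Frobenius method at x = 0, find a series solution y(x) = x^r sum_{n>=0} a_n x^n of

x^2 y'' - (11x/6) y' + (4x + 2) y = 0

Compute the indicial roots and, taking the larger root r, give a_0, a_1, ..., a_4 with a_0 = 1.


Write in Frobenius form y'' + (p(x)/x) y' + (q(x)/x^2) y = 0:
  p(x) = -11/6,  q(x) = 4x + 2.
Indicial equation: r(r-1) + (-11/6) r + (2) = 0 -> roots r_1 = 3/2, r_2 = 4/3.
Take r = r_1 = 3/2. Let y(x) = x^r sum_{n>=0} a_n x^n with a_0 = 1.
Substitute y = x^r sum a_n x^n and match x^{r+n}. The recurrence is
  D(n) a_n + 4 a_{n-1} = 0,  where D(n) = (r+n)(r+n-1) + (-11/6)(r+n) + (2).
  a_n = -4 / D(n) * a_{n-1}.
Since the indicial polynomial factors as (r - r_1)(r - r_2), D(n) = (r_1 + n - r_1)(r_1 + n - r_2) = n(n + 1/6).
Evaluating step by step (a_0 = 1):
  n = 1: D(1) = 1(1 + 1/6) = 7/6; numerator = -4(1) = -4; a_1 = (-4)/(7/6) = -24/7
  n = 2: D(2) = 2(2 + 1/6) = 13/3; numerator = -4(-24/7) = 96/7; a_2 = (96/7)/(13/3) = 288/91
  n = 3: D(3) = 3(3 + 1/6) = 19/2; numerator = -4(288/91) = -1152/91; a_3 = (-1152/91)/(19/2) = -2304/1729
  n = 4: D(4) = 4(4 + 1/6) = 50/3; numerator = -4(-2304/1729) = 9216/1729; a_4 = (9216/1729)/(50/3) = 13824/43225

r = 3/2; a_0 = 1; a_1 = -24/7; a_2 = 288/91; a_3 = -2304/1729; a_4 = 13824/43225


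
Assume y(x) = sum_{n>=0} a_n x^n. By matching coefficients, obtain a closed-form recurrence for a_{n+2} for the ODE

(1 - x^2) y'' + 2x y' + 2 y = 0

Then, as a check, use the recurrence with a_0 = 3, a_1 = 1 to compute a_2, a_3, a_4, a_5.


Substitute y = sum_n a_n x^n.
(1 - 1 x^2) y'' contributes (n+2)(n+1) a_{n+2} - n(n-1) a_n at x^n.
2 x y'(x) contributes 2 n a_n at x^n.
2 y(x) contributes 2 a_n at x^n.
Matching x^n: (n+2)(n+1) a_{n+2} + (-n(n-1) + 2 n + 2) a_n = 0.
Thus a_{n+2} = (n(n-1) - 2 n - 2) / ((n+1)(n+2)) * a_n.

Check with a_0 = 3, a_1 = 1 (apply the recurrence for n = 0, 1, 2, 3): a_0 = 3, a_1 = 1, a_2 = -3, a_3 = -2/3, a_4 = 1, a_5 = 1/15.

a_(n+2) = (n(n-1) - 2 n - 2) / ((n+1)(n+2)) * a_n; check: a_0 = 3, a_1 = 1, a_2 = -3, a_3 = -2/3, a_4 = 1, a_5 = 1/15


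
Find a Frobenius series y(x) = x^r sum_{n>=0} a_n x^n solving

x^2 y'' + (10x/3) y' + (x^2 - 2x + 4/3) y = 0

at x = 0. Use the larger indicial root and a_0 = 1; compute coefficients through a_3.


Write in Frobenius form y'' + (p(x)/x) y' + (q(x)/x^2) y = 0:
  p(x) = 10/3,  q(x) = x^2 - 2x + 4/3.
Indicial equation: r(r-1) + (10/3) r + (4/3) = 0 -> roots r_1 = -1, r_2 = -4/3.
Take r = r_1 = -1. Let y(x) = x^r sum_{n>=0} a_n x^n with a_0 = 1.
Substitute y = x^r sum a_n x^n and match x^{r+n}. The recurrence is
  D(n) a_n - 2 a_{n-1} + 1 a_{n-2} = 0,  where D(n) = (r+n)(r+n-1) + (10/3)(r+n) + (4/3).
  a_n = [2 a_{n-1} - 1 a_{n-2}] / D(n).
Since the indicial polynomial factors as (r - r_1)(r - r_2), D(n) = (r_1 + n - r_1)(r_1 + n - r_2) = n(n + 1/3).
Evaluating step by step (a_0 = 1):
  n = 1: D(1) = 1(1 + 1/3) = 4/3; numerator = 2(1) = 2; a_1 = (2)/(4/3) = 3/2
  n = 2: D(2) = 2(2 + 1/3) = 14/3; numerator = 2(3/2) - 1(1) = 2; a_2 = (2)/(14/3) = 3/7
  n = 3: D(3) = 3(3 + 1/3) = 10; numerator = 2(3/7) - 1(3/2) = -9/14; a_3 = (-9/14)/(10) = -9/140

r = -1; a_0 = 1; a_1 = 3/2; a_2 = 3/7; a_3 = -9/140
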